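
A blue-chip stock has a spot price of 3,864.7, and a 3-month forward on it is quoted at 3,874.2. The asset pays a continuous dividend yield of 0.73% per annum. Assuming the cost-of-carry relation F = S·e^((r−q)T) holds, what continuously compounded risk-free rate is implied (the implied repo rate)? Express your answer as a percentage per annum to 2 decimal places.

From F = S·e^((r−q)T): (r − q) = ln(F/S)/T
ln(3874.2/3864.7) = ln(1.002458) = 0.002455
(r − q) = 0.002455 / (3/12) = 0.009820
r = ln(F/S)/T + q = 0.009820 + 0.0073 = 0.017120
r = 1.71%

1.71%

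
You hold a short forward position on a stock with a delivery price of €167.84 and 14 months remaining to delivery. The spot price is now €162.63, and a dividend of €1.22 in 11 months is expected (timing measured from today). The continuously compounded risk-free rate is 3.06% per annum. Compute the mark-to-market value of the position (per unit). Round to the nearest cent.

€0.51

PV(remaining dividends) I = 1.22·e^(−0.0306·11/12) = 1.1863
Current forward F = (S − I)·e^(rT) = (162.63 − 1.1863)·e^(0.0306·14/12) = 161.4437 × 1.036345 = 167.3114
Value (long) = (F − K)·e^(−rT) = (167.3114 − 167.84) × 0.964930 = -0.5101
Short position value = −(long value) = €0.51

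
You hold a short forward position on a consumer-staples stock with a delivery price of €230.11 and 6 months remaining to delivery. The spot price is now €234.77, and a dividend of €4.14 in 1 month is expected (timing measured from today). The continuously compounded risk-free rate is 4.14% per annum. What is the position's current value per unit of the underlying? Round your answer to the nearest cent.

-€5.25

PV(remaining dividends) I = 4.14·e^(−0.0414·1/12) = 4.1257
Current forward F = (S − I)·e^(rT) = (234.77 − 4.1257)·e^(0.0414·6/12) = 230.6443 × 1.020916 = 235.4685
Value (long) = (F − K)·e^(−rT) = (235.4685 − 230.11) × 0.979513 = 5.2487
Short position value = −(long value) = -€5.25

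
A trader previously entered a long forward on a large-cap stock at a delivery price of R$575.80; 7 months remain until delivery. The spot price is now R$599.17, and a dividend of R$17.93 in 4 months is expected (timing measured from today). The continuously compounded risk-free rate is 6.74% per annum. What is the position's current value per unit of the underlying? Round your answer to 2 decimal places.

PV(remaining dividends) I = 17.93·e^(−0.0674·4/12) = 17.5317
Current forward F = (S − I)·e^(rT) = (599.17 − 17.5317)·e^(0.0674·7/12) = 581.6383 × 1.040100 = 604.9620
Value (long) = (F − K)·e^(−rT) = (604.9620 − 575.80) × 0.961446 = 28.0377
Value = R$28.04

R$28.04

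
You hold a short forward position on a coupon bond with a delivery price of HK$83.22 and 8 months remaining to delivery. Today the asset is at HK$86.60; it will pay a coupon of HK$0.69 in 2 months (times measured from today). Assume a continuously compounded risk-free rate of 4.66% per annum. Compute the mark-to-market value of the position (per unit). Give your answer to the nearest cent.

-HK$5.24

PV(remaining coupons) I = 0.69·e^(−0.0466·2/12) = 0.6847
Current forward F = (S − I)·e^(rT) = (86.60 − 0.6847)·e^(0.0466·8/12) = 85.9153 × 1.031554 = 88.6263
Value (long) = (F − K)·e^(−rT) = (88.6263 − 83.22) × 0.969411 = 5.2409
Short position value = −(long value) = -HK$5.24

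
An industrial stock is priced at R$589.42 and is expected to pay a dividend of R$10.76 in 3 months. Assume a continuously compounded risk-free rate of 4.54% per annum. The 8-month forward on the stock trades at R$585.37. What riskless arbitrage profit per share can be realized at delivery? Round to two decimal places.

R$11.20 per share

PV(dividends) I = 10.76·e^(−0.0454·3/12) = 10.6386
Fair forward F* = (S − I)·e^(rT) = (589.42 − 10.6386)·e^0.030267 = 578.7814 × 1.030730 = 596.5674
Market R$585.37 < fair 596.5674: forward underpriced → reverse cash-and-carry (short the stock, invest proceeds at r, pay the dividends, go long the forward).
Profit at T = |F_mkt − F*| = |585.37 − 596.5674| = R$11.20 per share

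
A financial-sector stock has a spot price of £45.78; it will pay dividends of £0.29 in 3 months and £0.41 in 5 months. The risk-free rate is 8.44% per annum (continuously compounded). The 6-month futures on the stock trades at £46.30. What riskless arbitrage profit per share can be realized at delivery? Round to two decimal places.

£0.74 per share

PV(dividends) I = 0.29·e^(−0.0844·3/12) + 0.41·e^(−0.0844·5/12) = 0.6798
Fair futures F* = (S − I)·e^(rT) = (45.78 − 0.6798)·e^0.042200 = 45.1002 × 1.043103 = 47.0442
Market £46.30 < fair 47.0442: forward underpriced → reverse cash-and-carry (short the stock, invest proceeds at r, pay the dividends, go long the forward).
Profit at T = |F_mkt − F*| = |46.30 − 47.0442| = £0.74 per share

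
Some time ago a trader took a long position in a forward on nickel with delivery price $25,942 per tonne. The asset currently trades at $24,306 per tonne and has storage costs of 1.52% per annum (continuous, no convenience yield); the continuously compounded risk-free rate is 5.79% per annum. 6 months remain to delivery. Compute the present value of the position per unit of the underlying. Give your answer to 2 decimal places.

Current fair forward for the remaining 6 months: F = S·e^((r + u)·T), (r + u) = 0.0579 + 0.0152 = 0.0731
F = 24306 · e^(0.0731 × 6/12) = 24306 × 1.03722616 = 25210.8190
Value of long forward = (F − K)·e^(−rT) = (25210.8190 − 25942) · e^(−0.0579·6/12)
= -731.1810 × 0.97146504 = -710.32

-$710.32 per tonne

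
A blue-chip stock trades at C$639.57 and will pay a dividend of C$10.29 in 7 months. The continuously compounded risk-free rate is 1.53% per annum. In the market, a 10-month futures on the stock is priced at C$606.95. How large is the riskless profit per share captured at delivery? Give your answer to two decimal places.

C$30.50 per share

PV(dividends) I = 10.29·e^(−0.0153·7/12) = 10.1986
Fair futures F* = (S − I)·e^(rT) = (639.57 − 10.1986)·e^0.012750 = 629.3714 × 1.012832 = 637.4475
Market C$606.95 < fair 637.4475: forward underpriced → reverse cash-and-carry (short the stock, invest proceeds at r, pay the dividends, go long the forward).
Profit at T = |F_mkt − F*| = |606.95 − 637.4475| = C$30.50 per share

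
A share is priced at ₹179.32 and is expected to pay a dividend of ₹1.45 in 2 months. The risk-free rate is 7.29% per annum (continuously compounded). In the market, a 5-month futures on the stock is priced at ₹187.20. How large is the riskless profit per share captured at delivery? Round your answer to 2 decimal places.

₹3.83 per share

PV(dividends) I = 1.45·e^(−0.0729·2/12) = 1.4325
Fair futures F* = (S − I)·e^(rT) = (179.32 − 1.4325)·e^0.030375 = 177.8875 × 1.030841 = 183.3737
Market ₹187.20 > fair 183.3737: forward overpriced → cash-and-carry (borrow at r, buy the stock and collect the dividends, short the forward).
Profit at T = |F_mkt − F*| = |187.20 − 183.3737| = ₹3.83 per share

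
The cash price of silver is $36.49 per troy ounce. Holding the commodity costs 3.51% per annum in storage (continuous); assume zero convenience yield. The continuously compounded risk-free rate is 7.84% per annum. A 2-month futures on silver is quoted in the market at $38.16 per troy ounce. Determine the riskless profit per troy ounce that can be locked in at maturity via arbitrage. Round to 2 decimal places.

$0.97 per troy ounce

Fair futures: F* = S·e^(carry·T), with carry = (r + u) = 0.0784 + 0.0351 = 0.1135
F* = 36.49 · e^(0.1135 × 2/12) = 36.49 · e^0.018917 = 36.49 × 1.019097 = $37.1868
Market $38.16 > fair $37.1868: forward overpriced → cash-and-carry (buy spot, short the forward).
At maturity, profit = |F_mkt − F*| = |38.16 − 37.1868| = $0.97 per troy ounce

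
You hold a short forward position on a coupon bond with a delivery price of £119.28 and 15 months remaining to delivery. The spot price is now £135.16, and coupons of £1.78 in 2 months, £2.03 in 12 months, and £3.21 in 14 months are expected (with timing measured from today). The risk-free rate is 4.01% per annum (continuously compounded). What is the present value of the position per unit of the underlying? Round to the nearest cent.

-£14.93

PV(remaining coupons) I = 1.78·e^(−0.0401·2/12) + 2.03·e^(−0.0401·12/12) + 3.21·e^(−0.0401·14/12) = 6.7816
Current forward F = (S − I)·e^(rT) = (135.16 − 6.7816)·e^(0.0401·15/12) = 128.3784 × 1.051403 = 134.9774
Value (long) = (F − K)·e^(−rT) = (134.9774 − 119.28) × 0.951111 = 14.9300
Short position value = −(long value) = -£14.93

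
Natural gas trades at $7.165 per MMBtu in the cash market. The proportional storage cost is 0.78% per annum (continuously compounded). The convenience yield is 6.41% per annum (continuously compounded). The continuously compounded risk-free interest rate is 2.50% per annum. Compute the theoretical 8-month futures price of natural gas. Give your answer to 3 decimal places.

$7.017 per MMBtu

Net carry = r + u − y = 0.0250 + 0.0078 − 0.0641 = -0.0313
F = S·e^((r+u−y)T) = 7.165 · e^(-0.0313 × 8/12) = 7.165 · e^-0.020867
= 7.165 × 0.979349 = $7.017 per MMBtu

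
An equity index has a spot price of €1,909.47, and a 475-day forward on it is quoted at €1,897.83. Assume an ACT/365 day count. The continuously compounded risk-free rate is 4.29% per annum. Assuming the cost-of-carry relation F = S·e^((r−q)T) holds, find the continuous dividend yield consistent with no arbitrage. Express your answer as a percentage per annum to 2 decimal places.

4.76%

From F = S·e^((r−q)T): (r − q) = ln(F/S)/T
ln(1897.83/1909.47) = ln(0.993904) = -0.006115
(r − q) = -0.006115 / (475/365) = -0.004699
q = r − ln(F/S)/T = 0.0429 + 0.004699 = 0.047599
q = 4.76%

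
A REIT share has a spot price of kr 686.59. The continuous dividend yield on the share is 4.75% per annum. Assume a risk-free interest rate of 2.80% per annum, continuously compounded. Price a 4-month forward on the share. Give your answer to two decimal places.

F = S·e^((r − q)T) = 686.59 · e^((0.0280 − 0.0475) × 4/12)
= 686.59 · e^-0.006500 = 686.59 × 0.993521
F = kr 682.14

kr 682.14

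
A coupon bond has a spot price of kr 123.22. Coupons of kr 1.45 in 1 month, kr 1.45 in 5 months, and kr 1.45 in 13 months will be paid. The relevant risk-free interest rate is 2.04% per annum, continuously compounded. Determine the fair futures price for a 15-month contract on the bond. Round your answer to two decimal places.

PV(coupons) I = 1.45·e^(−0.0204·1/12) + 1.45·e^(−0.0204·5/12) + 1.45·e^(−0.0204·13/12)
I = 1.4475 + 1.4377 + 1.4183 = 4.3035
F = (S − I)·e^(rT) = (123.22 − 4.3035) · e^(0.0204·15/12)
= 118.9165 · e^0.025500 = 118.9165 × 1.025828 = kr 121.99

kr 121.99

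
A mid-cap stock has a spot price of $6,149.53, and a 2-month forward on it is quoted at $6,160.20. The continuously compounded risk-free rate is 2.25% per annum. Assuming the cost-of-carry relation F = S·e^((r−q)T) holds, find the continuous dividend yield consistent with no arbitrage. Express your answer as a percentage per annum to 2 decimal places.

1.21%

From F = S·e^((r−q)T): (r − q) = ln(F/S)/T
ln(6160.20/6149.53) = ln(1.001735) = 0.001733
(r − q) = 0.001733 / (2/12) = 0.010398
q = r − ln(F/S)/T = 0.0225 − 0.010398 = 0.012102
q = 1.21%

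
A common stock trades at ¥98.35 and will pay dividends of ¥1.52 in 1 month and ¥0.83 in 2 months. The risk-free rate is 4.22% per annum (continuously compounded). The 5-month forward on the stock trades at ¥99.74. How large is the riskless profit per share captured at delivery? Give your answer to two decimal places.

¥2.03 per share

PV(dividends) I = 1.52·e^(−0.0422·1/12) + 0.83·e^(−0.0422·2/12) = 2.3388
Fair forward F* = (S − I)·e^(rT) = (98.35 − 2.3388)·e^0.017583 = 96.0112 × 1.017738 = 97.7142
Market ¥99.74 > fair 97.7142: forward overpriced → cash-and-carry (borrow at r, buy the stock and collect the dividends, short the forward).
Profit at T = |F_mkt − F*| = |99.74 − 97.7142| = ¥2.03 per share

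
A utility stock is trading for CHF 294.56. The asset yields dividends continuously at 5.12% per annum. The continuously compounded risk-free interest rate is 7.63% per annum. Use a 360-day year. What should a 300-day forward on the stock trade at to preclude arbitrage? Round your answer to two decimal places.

F = S·e^((r − q)T) = 294.56 · e^((0.0763 − 0.0512) × 300/360)
= 294.56 · e^0.020917 = 294.56 × 1.021137
F = CHF 300.79

CHF 300.79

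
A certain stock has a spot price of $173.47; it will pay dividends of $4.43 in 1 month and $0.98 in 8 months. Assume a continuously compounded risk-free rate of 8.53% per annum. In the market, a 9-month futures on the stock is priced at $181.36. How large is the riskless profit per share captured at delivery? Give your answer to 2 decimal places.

PV(dividends) I = 4.43·e^(−0.0853·1/12) + 0.98·e^(−0.0853·8/12) = 5.3244
Fair futures F* = (S − I)·e^(rT) = (173.47 − 5.3244)·e^0.063975 = 168.1456 × 1.066066 = 179.2543
Market $181.36 > fair 179.2543: forward overpriced → cash-and-carry (borrow at r, buy the stock and collect the dividends, short the forward).
Profit at T = |F_mkt − F*| = |181.36 − 179.2543| = $2.11 per share

$2.11 per share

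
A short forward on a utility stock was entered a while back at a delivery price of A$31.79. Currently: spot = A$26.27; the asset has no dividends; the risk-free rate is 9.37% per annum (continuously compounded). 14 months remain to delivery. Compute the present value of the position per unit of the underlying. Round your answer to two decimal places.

A$2.23

Current fair forward for the remaining 14 months: F = S·e^(r·T), r = 0.0937
F = 26.27 · e^(0.0937 × 14/12) = 26.27 × 1.115516 = 29.3046
Value of long forward = (F − K)·e^(−rT) = (29.3046 − 31.79) · e^(−0.0937·14/12)
= -2.4854 × 0.896446 = -2.23
Short position value = −(long value) = A$2.23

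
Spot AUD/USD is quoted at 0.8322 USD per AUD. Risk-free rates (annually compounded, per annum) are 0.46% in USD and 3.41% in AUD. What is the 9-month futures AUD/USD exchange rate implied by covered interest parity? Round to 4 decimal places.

0.8143

By covered interest parity, F = S · (1+r_USD)^T / (1+r_AUD)^T
= 0.8322 × 1.003448 / 1.025468 = 0.8322 × 0.978527
F = 0.8143 USD per AUD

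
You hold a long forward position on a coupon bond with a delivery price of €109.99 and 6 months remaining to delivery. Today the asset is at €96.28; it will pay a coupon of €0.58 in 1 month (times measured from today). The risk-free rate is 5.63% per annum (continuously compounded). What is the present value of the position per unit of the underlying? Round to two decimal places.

PV(remaining coupons) I = 0.58·e^(−0.0563·1/12) = 0.5773
Current forward F = (S − I)·e^(rT) = (96.28 − 0.5773)·e^(0.0563·6/12) = 95.7027 × 1.028550 = 98.4350
Value (long) = (F − K)·e^(−rT) = (98.4350 − 109.99) × 0.972243 = -11.2343
Value = -€11.23

-€11.23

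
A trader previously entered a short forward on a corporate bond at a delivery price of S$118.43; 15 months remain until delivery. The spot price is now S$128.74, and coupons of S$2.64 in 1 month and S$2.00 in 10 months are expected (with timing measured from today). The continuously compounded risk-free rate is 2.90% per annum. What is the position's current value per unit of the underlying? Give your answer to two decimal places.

-S$9.94

PV(remaining coupons) I = 2.64·e^(−0.0290·1/12) + 2.00·e^(−0.0290·10/12) = 4.5859
Current forward F = (S − I)·e^(rT) = (128.74 − 4.5859)·e^(0.0290·15/12) = 124.1541 × 1.036915 = 128.7372
Value (long) = (F − K)·e^(−rT) = (128.7372 − 118.43) × 0.964399 = 9.9403
Short position value = −(long value) = -S$9.94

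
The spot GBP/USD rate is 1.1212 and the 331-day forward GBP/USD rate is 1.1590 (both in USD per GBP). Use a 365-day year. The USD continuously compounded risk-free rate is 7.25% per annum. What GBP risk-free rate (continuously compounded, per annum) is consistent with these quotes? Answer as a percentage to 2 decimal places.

3.59%

F = S·e^((r_USD − r_GBP)T) ⇒ r_GBP = r_USD − ln(F/S)/T
ln(1.1590/1.1212) = 0.033158; /(331/365) = 0.036564
r_GBP = 0.0725 − 0.036564 = 0.035936
r_GBP = 3.59%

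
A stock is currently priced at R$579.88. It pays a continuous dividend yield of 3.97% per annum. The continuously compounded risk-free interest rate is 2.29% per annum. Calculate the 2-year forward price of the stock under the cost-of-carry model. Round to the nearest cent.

R$560.72

F = S·e^((r − q)T) = 579.88 · e^((0.0229 − 0.0397) × 2)
= 579.88 · e^-0.033600 = 579.88 × 0.966958
F = R$560.72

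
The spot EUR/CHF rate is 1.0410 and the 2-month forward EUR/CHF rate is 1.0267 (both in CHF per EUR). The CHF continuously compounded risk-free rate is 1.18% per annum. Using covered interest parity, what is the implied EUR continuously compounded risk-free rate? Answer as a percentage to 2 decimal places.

F = S·e^((r_CHF − r_EUR)T) ⇒ r_EUR = r_CHF − ln(F/S)/T
ln(1.0267/1.0410) = -0.013832; /(2/12) = -0.082992
r_EUR = 0.0118 + 0.082992 = 0.094792
r_EUR = 9.48%

9.48%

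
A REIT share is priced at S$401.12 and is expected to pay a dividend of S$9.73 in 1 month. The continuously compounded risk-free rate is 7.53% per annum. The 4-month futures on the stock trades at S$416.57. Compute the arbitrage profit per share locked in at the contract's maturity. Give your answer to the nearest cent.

S$15.17 per share

PV(dividends) I = 9.73·e^(−0.0753·1/12) = 9.6691
Fair futures F* = (S − I)·e^(rT) = (401.12 − 9.6691)·e^0.025100 = 391.4509 × 1.025418 = 401.4008
Market S$416.57 > fair 401.4008: forward overpriced → cash-and-carry (borrow at r, buy the stock and collect the dividends, short the forward).
Profit at T = |F_mkt − F*| = |416.57 − 401.4008| = S$15.17 per share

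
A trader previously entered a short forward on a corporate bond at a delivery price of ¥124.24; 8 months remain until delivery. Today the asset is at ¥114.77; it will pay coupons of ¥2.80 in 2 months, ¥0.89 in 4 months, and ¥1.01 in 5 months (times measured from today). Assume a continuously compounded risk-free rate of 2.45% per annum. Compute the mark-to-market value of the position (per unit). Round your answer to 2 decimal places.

PV(remaining coupons) I = 2.80·e^(−0.0245·2/12) + 0.89·e^(−0.0245·4/12) + 1.01·e^(−0.0245·5/12) = 4.6711
Current forward F = (S − I)·e^(rT) = (114.77 − 4.6711)·e^(0.0245·8/12) = 110.0989 × 1.016467 = 111.9119
Value (long) = (F − K)·e^(−rT) = (111.9119 − 124.24) × 0.983799 = -12.1284
Short position value = −(long value) = ¥12.13

¥12.13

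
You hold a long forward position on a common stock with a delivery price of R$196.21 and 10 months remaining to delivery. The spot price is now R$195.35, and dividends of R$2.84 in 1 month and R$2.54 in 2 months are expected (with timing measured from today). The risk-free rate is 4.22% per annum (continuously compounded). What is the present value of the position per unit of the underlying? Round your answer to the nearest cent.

R$0.57

PV(remaining dividends) I = 2.84·e^(−0.0422·1/12) + 2.54·e^(−0.0422·2/12) = 5.3522
Current forward F = (S − I)·e^(rT) = (195.35 − 5.3522)·e^(0.0422·10/12) = 189.9978 × 1.035792 = 196.7982
Value (long) = (F − K)·e^(−rT) = (196.7982 − 196.21) × 0.965444 = 0.5679
Value = R$0.57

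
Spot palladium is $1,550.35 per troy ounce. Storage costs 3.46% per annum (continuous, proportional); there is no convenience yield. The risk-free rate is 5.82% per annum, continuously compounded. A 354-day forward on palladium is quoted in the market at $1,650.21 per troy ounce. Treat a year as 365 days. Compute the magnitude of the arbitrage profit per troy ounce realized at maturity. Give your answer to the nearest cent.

$46.15 per troy ounce

Fair forward: F* = S·e^(carry·T), with carry = (r + u) = 0.0582 + 0.0346 = 0.0928
F* = 1550.35 · e^(0.0928 × 354/365) = 1550.35 · e^0.09000329 = 1550.35 × 1.09417788 = $1696.3587
Market $1650.21 < fair $1696.3587: forward underpriced → reverse cash-and-carry (short spot, go long the forward).
At maturity, profit = |F_mkt − F*| = |1650.21 − 1696.3587| = $46.15 per troy ounce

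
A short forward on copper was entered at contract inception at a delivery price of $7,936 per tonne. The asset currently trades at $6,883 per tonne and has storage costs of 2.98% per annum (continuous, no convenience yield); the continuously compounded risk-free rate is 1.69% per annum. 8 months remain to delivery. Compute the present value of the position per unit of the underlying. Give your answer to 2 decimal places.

Current fair forward for the remaining 8 months: F = S·e^((r + u)·T), (r + u) = 0.0169 + 0.0298 = 0.0467
F = 6883 · e^(0.0467 × 8/12) = 6883 × 1.03162304 = 7100.6614
Value of long forward = (F − K)·e^(−rT) = (7100.6614 − 7936) · e^(−0.0169·8/12)
= -835.3386 × 0.98879656 = -825.98
Short position value = −(long value) = $825.98

$825.98 per tonne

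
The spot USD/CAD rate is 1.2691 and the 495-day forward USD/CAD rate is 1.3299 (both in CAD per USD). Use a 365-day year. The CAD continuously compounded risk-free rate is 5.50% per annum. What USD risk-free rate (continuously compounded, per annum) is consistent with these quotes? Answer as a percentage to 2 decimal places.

2.05%

F = S·e^((r_CAD − r_USD)T) ⇒ r_USD = r_CAD − ln(F/S)/T
ln(1.3299/1.2691) = 0.046796; /(495/365) = 0.034506
r_USD = 0.0550 − 0.034506 = 0.020494
r_USD = 2.05%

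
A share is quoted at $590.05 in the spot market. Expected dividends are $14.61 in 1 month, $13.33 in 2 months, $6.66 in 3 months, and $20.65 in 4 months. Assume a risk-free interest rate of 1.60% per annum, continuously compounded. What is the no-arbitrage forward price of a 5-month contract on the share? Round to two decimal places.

PV(dividends) I = 14.61·e^(−0.0160·1/12) + 13.33·e^(−0.0160·2/12) + 6.66·e^(−0.0160·3/12) + 20.65·e^(−0.0160·4/12)
I = 14.5905 + 13.2945 + 6.6334 + 20.5402 = 55.0586
F = (S − I)·e^(rT) = (590.05 − 55.0586) · e^(0.0160·5/12)
= 534.9914 · e^0.006667 = 534.9914 × 1.006689 = $538.57

$538.57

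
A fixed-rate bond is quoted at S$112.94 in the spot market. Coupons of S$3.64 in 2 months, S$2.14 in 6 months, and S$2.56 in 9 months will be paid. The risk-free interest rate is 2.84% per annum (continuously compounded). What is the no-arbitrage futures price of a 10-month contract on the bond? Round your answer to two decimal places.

PV(coupons) I = 3.64·e^(−0.0284·2/12) + 2.14·e^(−0.0284·6/12) + 2.56·e^(−0.0284·9/12)
I = 3.6228 + 2.1098 + 2.5060 = 8.2386
F = (S − I)·e^(rT) = (112.94 − 8.2386) · e^(0.0284·10/12)
= 104.7014 · e^0.023667 = 104.7014 × 1.023949 = S$107.21

S$107.21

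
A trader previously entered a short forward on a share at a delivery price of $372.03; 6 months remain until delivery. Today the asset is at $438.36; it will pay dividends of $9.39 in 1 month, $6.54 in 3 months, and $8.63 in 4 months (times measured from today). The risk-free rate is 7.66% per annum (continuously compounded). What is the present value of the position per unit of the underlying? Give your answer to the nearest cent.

-$56.15

PV(remaining dividends) I = 9.39·e^(−0.0766·1/12) + 6.54·e^(−0.0766·3/12) + 8.63·e^(−0.0766·4/12) = 24.1586
Current forward F = (S − I)·e^(rT) = (438.36 − 24.1586)·e^(0.0766·6/12) = 414.2014 × 1.039043 = 430.3731
Value (long) = (F − K)·e^(−rT) = (430.3731 − 372.03) × 0.962424 = 56.1508
Short position value = −(long value) = -$56.15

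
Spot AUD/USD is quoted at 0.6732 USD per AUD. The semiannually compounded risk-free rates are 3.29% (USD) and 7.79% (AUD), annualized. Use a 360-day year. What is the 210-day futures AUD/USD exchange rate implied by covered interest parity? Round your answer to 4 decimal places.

0.6562

By covered interest parity, F = S · (1+r_USD/2)^(2T) / (1+r_AUD/2)^(2T)
= 0.6732 × 1.019218 / 1.045588 = 0.6732 × 0.974780
F = 0.6562 USD per AUD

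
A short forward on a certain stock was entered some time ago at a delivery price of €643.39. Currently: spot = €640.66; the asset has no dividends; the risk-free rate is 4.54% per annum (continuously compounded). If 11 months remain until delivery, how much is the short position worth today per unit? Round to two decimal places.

-€23.50

Current fair forward for the remaining 11 months: F = S·e^(r·T), r = 0.0454
F = 640.66 · e^(0.0454 × 11/12) = 640.66 × 1.042495 = 667.8848
Value of long forward = (F − K)·e^(−rT) = (667.8848 − 643.39) · e^(−0.0454·11/12)
= 24.4948 × 0.959237 = 23.50
Short position value = −(long value) = -€23.50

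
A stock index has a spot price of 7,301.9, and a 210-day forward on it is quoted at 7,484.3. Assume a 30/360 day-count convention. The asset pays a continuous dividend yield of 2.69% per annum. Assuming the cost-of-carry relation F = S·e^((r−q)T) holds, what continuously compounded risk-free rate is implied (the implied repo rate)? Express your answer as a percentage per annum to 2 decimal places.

6.92%

From F = S·e^((r−q)T): (r − q) = ln(F/S)/T
ln(7484.3/7301.9) = ln(1.024980) = 0.024673
(r − q) = 0.024673 / (210/360) = 0.042297
r = ln(F/S)/T + q = 0.042297 + 0.0269 = 0.069197
r = 6.92%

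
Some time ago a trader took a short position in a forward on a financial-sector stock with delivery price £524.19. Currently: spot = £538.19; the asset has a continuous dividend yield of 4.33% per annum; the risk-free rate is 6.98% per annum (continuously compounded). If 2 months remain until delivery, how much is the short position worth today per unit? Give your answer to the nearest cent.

-£16.19

Current fair forward for the remaining 2 months: F = S·e^((r − q)·T), (r − q) = 0.0698 − 0.0433 = 0.0265
F = 538.19 · e^(0.0265 × 2/12) = 538.19 × 1.004426 = 540.5720
Value of long forward = (F − K)·e^(−rT) = (540.5720 − 524.19) · e^(−0.0698·2/12)
= 16.3820 × 0.988434 = 16.19
Short position value = −(long value) = -£16.19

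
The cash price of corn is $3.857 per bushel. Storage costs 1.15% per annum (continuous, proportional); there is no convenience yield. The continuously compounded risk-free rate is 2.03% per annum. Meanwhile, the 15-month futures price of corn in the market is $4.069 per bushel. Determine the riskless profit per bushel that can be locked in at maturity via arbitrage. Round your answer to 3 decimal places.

Fair futures: F* = S·e^(carry·T), with carry = (r + u) = 0.0203 + 0.0115 = 0.0318
F* = 3.857 · e^(0.0318 × 15/12) = 3.857 · e^0.039750 = 3.857 × 1.040551 = $4.0134
Market $4.069 > fair $4.0134: forward overpriced → cash-and-carry (buy spot, short the forward).
At maturity, profit = |F_mkt − F*| = |4.069 − 4.0134| = $0.056 per bushel

$0.056 per bushel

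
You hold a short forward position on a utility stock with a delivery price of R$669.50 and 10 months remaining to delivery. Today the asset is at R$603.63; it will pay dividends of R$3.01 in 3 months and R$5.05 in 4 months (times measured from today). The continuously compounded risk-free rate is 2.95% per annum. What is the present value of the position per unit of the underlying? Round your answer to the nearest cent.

R$57.60

PV(remaining dividends) I = 3.01·e^(−0.0295·3/12) + 5.05·e^(−0.0295·4/12) = 7.9885
Current forward F = (S − I)·e^(rT) = (603.63 − 7.9885)·e^(0.0295·10/12) = 595.6415 × 1.024888 = 610.4658
Value (long) = (F − K)·e^(−rT) = (610.4658 − 669.50) × 0.975716 = -57.6006
Short position value = −(long value) = R$57.60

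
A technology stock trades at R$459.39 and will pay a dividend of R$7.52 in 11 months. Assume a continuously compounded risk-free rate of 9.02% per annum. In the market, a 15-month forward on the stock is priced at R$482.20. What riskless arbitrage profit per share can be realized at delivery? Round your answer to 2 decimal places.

PV(dividends) I = 7.52·e^(−0.0902·11/12) = 6.9232
Fair forward F* = (S − I)·e^(rT) = (459.39 − 6.9232)·e^0.112750 = 452.4668 × 1.119352 = 506.4696
Market R$482.20 < fair 506.4696: forward underpriced → reverse cash-and-carry (short the stock, invest proceeds at r, pay the dividends, go long the forward).
Profit at T = |F_mkt − F*| = |482.20 − 506.4696| = R$24.27 per share

R$24.27 per share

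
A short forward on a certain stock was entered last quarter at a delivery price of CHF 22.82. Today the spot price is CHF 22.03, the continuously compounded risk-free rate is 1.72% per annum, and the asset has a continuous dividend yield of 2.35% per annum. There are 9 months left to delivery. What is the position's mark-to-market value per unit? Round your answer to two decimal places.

CHF 0.88

Current fair forward for the remaining 9 months: F = S·e^((r − q)·T), (r − q) = 0.0172 − 0.0235 = -0.0063
F = 22.03 · e^(-0.0063 × 9/12) = 22.03 × 0.995286 = 21.9262
Value of long forward = (F − K)·e^(−rT) = (21.9262 − 22.82) · e^(−0.0172·9/12)
= -0.8938 × 0.987183 = -0.88
Short position value = −(long value) = CHF 0.88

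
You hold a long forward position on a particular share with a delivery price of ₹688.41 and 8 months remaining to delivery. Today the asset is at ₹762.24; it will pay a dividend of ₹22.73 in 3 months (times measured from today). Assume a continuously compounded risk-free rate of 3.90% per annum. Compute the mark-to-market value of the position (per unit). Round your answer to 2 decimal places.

PV(remaining dividends) I = 22.73·e^(−0.0390·3/12) = 22.5095
Current forward F = (S − I)·e^(rT) = (762.24 − 22.5095)·e^(0.0390·8/12) = 739.7305 × 1.026341 = 759.2157
Value (long) = (F − K)·e^(−rT) = (759.2157 − 688.41) × 0.974335 = 68.9885
Value = ₹68.99

₹68.99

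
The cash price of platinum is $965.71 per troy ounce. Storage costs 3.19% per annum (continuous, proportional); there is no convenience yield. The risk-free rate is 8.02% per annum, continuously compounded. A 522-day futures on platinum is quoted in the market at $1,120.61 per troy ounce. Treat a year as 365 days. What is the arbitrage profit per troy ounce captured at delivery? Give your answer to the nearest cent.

Fair futures: F* = S·e^(carry·T), with carry = (r + u) = 0.0802 + 0.0319 = 0.1121
F* = 965.71 · e^(0.1121 × 522/365) = 965.71 · e^0.160318 = 965.71 × 1.173884 = $1133.6315
Market $1120.61 < fair $1133.6315: forward underpriced → reverse cash-and-carry (short spot, go long the forward).
At maturity, profit = |F_mkt − F*| = |1120.61 − 1133.6315| = $13.02 per troy ounce

$13.02 per troy ounce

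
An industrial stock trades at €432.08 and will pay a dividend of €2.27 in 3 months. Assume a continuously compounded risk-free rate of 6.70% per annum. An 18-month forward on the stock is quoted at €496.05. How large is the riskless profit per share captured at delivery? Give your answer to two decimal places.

PV(dividends) I = 2.27·e^(−0.0670·3/12) = 2.2323
Fair forward F* = (S − I)·e^(rT) = (432.08 − 2.2323)·e^0.100500 = 429.8477 × 1.105724 = 475.2929
Market €496.05 > fair 475.2929: forward overpriced → cash-and-carry (borrow at r, buy the stock and collect the dividends, short the forward).
Profit at T = |F_mkt − F*| = |496.05 − 475.2929| = €20.76 per share

€20.76 per share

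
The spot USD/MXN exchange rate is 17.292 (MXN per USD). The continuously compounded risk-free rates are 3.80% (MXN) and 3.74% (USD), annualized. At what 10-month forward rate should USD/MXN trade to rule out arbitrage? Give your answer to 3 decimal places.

F = S·e^((r_MXN − r_USD)T) = 17.292 · e^((0.0380 − 0.0374) × 10/12)
= 17.292 · e^0.000500 = 17.292 × 1.000500
F = 17.301 MXN per USD

17.301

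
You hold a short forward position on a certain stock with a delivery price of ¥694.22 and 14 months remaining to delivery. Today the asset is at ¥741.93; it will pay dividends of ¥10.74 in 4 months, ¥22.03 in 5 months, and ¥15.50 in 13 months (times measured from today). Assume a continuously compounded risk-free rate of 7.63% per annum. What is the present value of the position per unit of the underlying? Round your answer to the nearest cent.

PV(remaining dividends) I = 10.74·e^(−0.0763·4/12) + 22.03·e^(−0.0763·5/12) + 15.50·e^(−0.0763·13/12) = 46.0813
Current forward F = (S − I)·e^(rT) = (741.93 − 46.0813)·e^(0.0763·14/12) = 695.8487 × 1.093099 = 760.6315
Value (long) = (F − K)·e^(−rT) = (760.6315 − 694.22) × 0.914830 = 60.7552
Short position value = −(long value) = -¥60.76

-¥60.76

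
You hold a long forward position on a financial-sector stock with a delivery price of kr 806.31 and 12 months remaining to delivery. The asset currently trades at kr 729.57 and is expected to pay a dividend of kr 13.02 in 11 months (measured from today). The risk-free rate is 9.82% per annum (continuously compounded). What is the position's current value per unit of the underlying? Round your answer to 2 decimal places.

PV(remaining dividends) I = 13.02·e^(−0.0982·11/12) = 11.8992
Current forward F = (S − I)·e^(rT) = (729.57 − 11.8992)·e^(0.0982·12/12) = 717.6708 × 1.103183 = 791.7222
Value (long) = (F − K)·e^(−rT) = (791.7222 − 806.31) × 0.906468 = -13.2234
Value = -kr 13.22

-kr 13.22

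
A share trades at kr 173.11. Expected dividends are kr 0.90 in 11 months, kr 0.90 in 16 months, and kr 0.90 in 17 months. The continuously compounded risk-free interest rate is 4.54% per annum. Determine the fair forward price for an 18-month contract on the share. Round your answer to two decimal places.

kr 182.58

PV(dividends) I = 0.90·e^(−0.0454·11/12) + 0.90·e^(−0.0454·16/12) + 0.90·e^(−0.0454·17/12)
I = 0.8633 + 0.8471 + 0.8439 = 2.5543
F = (S − I)·e^(rT) = (173.11 − 2.5543) · e^(0.0454·18/12)
= 170.5557 · e^0.068100 = 170.5557 × 1.070472 = kr 182.58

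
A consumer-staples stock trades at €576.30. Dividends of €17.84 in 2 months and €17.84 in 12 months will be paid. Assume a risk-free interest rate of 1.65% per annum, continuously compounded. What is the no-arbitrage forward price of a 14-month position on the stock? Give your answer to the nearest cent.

€551.48

PV(dividends) I = 17.84·e^(−0.0165·2/12) + 17.84·e^(−0.0165·12/12)
I = 17.7910 + 17.5481 = 35.3391
F = (S − I)·e^(rT) = (576.30 − 35.3391) · e^(0.0165·14/12)
= 540.9609 · e^0.019250 = 540.9609 × 1.019436 = €551.48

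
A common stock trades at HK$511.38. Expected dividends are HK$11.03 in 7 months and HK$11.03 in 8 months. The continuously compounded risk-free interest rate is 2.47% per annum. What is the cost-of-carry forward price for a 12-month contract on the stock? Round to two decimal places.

PV(dividends) I = 11.03·e^(−0.0247·7/12) + 11.03·e^(−0.0247·8/12)
I = 10.8722 + 10.8499 = 21.7221
F = (S − I)·e^(rT) = (511.38 − 21.7221) · e^(0.0247·12/12)
= 489.6579 · e^0.024700 = 489.6579 × 1.025008 = HK$501.90

HK$501.90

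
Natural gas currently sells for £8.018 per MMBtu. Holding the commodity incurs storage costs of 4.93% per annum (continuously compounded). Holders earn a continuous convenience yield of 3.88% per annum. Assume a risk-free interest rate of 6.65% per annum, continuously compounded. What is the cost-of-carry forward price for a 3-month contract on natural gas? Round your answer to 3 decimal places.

Net carry = r + u − y = 0.0665 + 0.0493 − 0.0388 = 0.0770
F = S·e^((r+u−y)T) = 8.018 · e^(0.0770 × 3/12) = 8.018 · e^0.019250
= 8.018 × 1.019436 = £8.174 per MMBtu

£8.174 per MMBtu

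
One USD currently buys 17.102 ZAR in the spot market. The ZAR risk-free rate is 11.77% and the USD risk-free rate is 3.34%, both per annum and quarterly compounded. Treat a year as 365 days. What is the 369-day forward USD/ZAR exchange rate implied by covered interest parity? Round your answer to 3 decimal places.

18.594

By covered interest parity, F = S · (1+r_ZAR/4)^(4T) / (1+r_USD/4)^(4T)
= 17.102 × 1.124426 / 1.034198 = 17.102 × 1.087244
F = 18.594 ZAR per USD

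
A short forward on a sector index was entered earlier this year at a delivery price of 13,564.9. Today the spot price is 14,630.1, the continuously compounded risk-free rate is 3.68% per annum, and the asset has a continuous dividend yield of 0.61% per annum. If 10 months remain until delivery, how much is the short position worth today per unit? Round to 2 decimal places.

Current fair forward for the remaining 10 months: F = S·e^((r − q)·T), (r − q) = 0.0368 − 0.0061 = 0.0307
F = 14630.1 · e^(0.0307 × 10/12) = 14630.1 × 1.02591340 = 15009.2156
Value of long forward = (F − K)·e^(−rT) = (15009.2156 − 13564.9) · e^(−0.0368·10/12)
= 1444.3156 × 0.96979879 = 1400.70
Short position value = −(long value) = -1400.70

-1400.70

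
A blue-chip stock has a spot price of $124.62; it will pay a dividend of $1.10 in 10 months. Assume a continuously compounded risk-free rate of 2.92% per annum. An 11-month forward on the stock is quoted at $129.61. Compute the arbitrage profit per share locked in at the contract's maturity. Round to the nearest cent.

PV(dividends) I = 1.10·e^(−0.0292·10/12) = 1.0736
Fair forward F* = (S − I)·e^(rT) = (124.62 − 1.0736)·e^0.026767 = 123.5464 × 1.027128 = 126.8980
Market $129.61 > fair 126.8980: forward overpriced → cash-and-carry (borrow at r, buy the stock and collect the dividends, short the forward).
Profit at T = |F_mkt − F*| = |129.61 − 126.8980| = $2.71 per share

$2.71 per share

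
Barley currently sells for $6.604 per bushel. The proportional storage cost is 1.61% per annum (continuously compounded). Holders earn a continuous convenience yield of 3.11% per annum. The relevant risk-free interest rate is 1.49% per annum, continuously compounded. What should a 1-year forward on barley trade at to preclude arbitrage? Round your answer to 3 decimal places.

Net carry = r + u − y = 0.0149 + 0.0161 − 0.0311 = -0.0001
F = S·e^((r+u−y)T) = 6.604 · e^(-0.0001 × 1) = 6.604 · e^-0.000100
= 6.604 × 0.999900 = $6.603 per bushel

$6.603 per bushel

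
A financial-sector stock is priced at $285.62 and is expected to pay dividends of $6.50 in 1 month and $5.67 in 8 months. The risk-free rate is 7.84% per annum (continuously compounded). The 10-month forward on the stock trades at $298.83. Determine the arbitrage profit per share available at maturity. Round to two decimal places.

PV(dividends) I = 6.50·e^(−0.0784·1/12) + 5.67·e^(−0.0784·8/12) = 11.8389
Fair forward F* = (S − I)·e^(rT) = (285.62 − 11.8389)·e^0.065333 = 273.7811 × 1.067514 = 292.2652
Market $298.83 > fair 292.2652: forward overpriced → cash-and-carry (borrow at r, buy the stock and collect the dividends, short the forward).
Profit at T = |F_mkt − F*| = |298.83 − 292.2652| = $6.56 per share

$6.56 per share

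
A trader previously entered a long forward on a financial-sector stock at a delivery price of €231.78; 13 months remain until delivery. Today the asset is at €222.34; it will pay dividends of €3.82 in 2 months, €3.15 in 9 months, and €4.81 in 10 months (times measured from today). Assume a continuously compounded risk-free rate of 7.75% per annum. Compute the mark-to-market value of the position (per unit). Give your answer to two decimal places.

-€2.03

PV(remaining dividends) I = 3.82·e^(−0.0775·2/12) + 3.15·e^(−0.0775·9/12) + 4.81·e^(−0.0775·10/12) = 11.2523
Current forward F = (S − I)·e^(rT) = (222.34 − 11.2523)·e^(0.0775·13/12) = 211.0877 × 1.087584 = 229.5756
Value (long) = (F − K)·e^(−rT) = (229.5756 − 231.78) × 0.919470 = -2.0269
Value = -€2.03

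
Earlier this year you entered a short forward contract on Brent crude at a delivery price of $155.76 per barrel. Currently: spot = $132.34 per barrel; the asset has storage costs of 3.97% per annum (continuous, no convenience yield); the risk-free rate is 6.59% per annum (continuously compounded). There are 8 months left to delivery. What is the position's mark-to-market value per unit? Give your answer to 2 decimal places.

$13.18 per barrel

Current fair forward for the remaining 8 months: F = S·e^((r + u)·T), (r + u) = 0.0659 + 0.0397 = 0.1056
F = 132.34 · e^(0.1056 × 8/12) = 132.34 × 1.072937 = 141.9925
Value of long forward = (F − K)·e^(−rT) = (141.9925 − 155.76) · e^(−0.0659·8/12)
= -13.7675 × 0.957018 = -13.18
Short position value = −(long value) = $13.18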